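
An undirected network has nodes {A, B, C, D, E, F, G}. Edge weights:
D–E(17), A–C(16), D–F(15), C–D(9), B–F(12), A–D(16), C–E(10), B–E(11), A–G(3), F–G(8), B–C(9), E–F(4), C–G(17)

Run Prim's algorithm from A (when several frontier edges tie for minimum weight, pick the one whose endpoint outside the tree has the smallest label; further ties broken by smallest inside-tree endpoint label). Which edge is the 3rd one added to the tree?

E-F

Prim's algorithm from A:
Step 1: frontier [A–G 3, A–C 16, A–D 16] → take A–G (3); add G.
Step 2: frontier [A–C 16, A–D 16, F–G 8, C–G 17] → take F–G (8); add F.
Step 3: frontier [A–C 16, A–D 16, E–F 4, B–F 12, D–F 15, C–G 17] → take E–F (4); add E.
Step 4: frontier [A–C 16, A–D 16, C–E 10, B–E 11, D–E 17, B–F 12, D–F 15, C–G 17] → take C–E (10); add C.
Step 5: frontier [A–D 16, B–C 9, C–D 9, B–E 11, D–E 17, B–F 12, D–F 15] → take B–C (9); add B.
Step 6: frontier [A–D 16, C–D 9, D–E 17, D–F 15] → take C–D (9); add D.
The 3rd edge added is E–F.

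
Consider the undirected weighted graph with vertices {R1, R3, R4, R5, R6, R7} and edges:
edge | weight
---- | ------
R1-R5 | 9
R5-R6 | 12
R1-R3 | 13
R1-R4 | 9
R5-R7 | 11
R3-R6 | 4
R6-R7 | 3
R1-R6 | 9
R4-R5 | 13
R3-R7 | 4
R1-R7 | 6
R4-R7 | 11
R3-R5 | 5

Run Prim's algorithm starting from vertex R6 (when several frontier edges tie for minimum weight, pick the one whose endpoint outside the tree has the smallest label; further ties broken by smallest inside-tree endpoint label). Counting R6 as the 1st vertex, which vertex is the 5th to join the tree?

Prim's algorithm from R6:
Step 1: cheapest edge leaving the tree is R6-R7 (3); add R7.
Step 2: cheapest edge leaving the tree is R3-R6 (4); add R3.
Step 3: cheapest edge leaving the tree is R3-R5 (5); add R5.
Step 4: cheapest edge leaving the tree is R1-R7 (6); add R1.
Step 5: cheapest edge leaving the tree is R1-R4 (9); add R4.
Vertex order: R6, R7, R3, R5, R1, R4. The 5th vertex is R1.

R1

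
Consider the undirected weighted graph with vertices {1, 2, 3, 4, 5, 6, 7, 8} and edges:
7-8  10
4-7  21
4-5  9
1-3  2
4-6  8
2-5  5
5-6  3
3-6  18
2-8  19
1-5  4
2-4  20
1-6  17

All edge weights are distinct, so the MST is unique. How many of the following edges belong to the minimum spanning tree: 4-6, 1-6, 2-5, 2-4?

Kruskal: consider edges lightest-first.
1-3 (2): add — endpoints in different components.
5-6 (3): add — endpoints in different components.
1-5 (4): add — endpoints in different components.
2-5 (5): add — endpoints in different components.
4-6 (8): add — endpoints in different components.
4-5 (9): skip — 4 and 5 already connected.
7-8 (10): add — endpoints in different components.
1-6 (17): skip — 1 and 6 already connected.
3-6 (18): skip — 3 and 6 already connected.
2-8 (19): add — endpoints in different components.
MST edge set: {1-3, 5-6, 1-5, 2-5, 4-6, 7-8, 2-8}.
Of the listed edges, {4-6, 2-5} are in the MST → 2.

2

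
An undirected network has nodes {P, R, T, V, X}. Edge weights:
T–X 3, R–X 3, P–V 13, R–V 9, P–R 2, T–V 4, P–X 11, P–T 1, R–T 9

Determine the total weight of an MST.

Grow the tree from X using Prim:
Step 1: frontier [R–X 3, T–X 3, P–X 11] → take R–X (3); add R.
Step 2: frontier [P–R 2, R–T 9, R–V 9, T–X 3, P–X 11] → take P–R (2); add P.
Step 3: frontier [P–T 1, P–V 13, R–T 9, R–V 9, T–X 3] → take P–T (1); add T.
Step 4: frontier [P–V 13, R–V 9, T–V 4] → take T–V (4); add V.
MST edges: R–X, P–R, P–T, T–V; total weight 3+2+1+4 = 10.

10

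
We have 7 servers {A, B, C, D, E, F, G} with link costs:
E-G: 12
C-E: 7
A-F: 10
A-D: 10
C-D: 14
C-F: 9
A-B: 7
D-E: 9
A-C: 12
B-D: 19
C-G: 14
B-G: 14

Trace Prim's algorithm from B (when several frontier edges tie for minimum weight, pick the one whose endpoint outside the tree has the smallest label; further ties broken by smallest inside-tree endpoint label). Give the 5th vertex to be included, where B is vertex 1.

Grow the tree from B using Prim:
Step 1: cheapest edge leaving the tree is A-B (7); add A.
Step 2: cheapest edge leaving the tree is A-D (10); add D.
Step 3: cheapest edge leaving the tree is D-E (9); add E.
Step 4: cheapest edge leaving the tree is C-E (7); add C.
Step 5: cheapest edge leaving the tree is C-F (9); add F.
Step 6: cheapest edge leaving the tree is E-G (12); add G.
Vertex order: B, A, D, E, C, F, G. The 5th vertex is C.

C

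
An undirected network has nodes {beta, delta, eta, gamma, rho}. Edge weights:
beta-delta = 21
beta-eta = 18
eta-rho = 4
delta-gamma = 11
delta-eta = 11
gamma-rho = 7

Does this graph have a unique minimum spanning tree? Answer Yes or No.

No

Kruskal: consider edges lightest-first.
eta-rho (4): add. Components now {gamma} {beta} {eta,rho} {delta}
gamma-rho (7): add. Components now {eta,gamma,rho} {beta} {delta}
delta-eta (11): add. Components now {delta,eta,gamma,rho} {beta}
delta-gamma (11): skip — gamma and delta already connected.
beta-eta (18): add. Components now {beta,delta,eta,gamma,rho}
Non-tree edge delta-gamma has weight 11, equal to the heaviest edge on its tree cycle — swapping gives another MST of the same weight. Not unique.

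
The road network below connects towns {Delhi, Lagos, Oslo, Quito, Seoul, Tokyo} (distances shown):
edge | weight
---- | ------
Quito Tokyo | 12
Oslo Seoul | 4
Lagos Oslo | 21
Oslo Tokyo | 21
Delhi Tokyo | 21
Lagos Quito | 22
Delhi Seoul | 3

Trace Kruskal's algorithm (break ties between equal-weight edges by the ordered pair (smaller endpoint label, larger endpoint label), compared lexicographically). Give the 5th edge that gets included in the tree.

Kruskal: consider edges lightest-first.
Delhi Seoul (3): add — endpoints in different components.
Oslo Seoul (4): add — endpoints in different components.
Quito Tokyo (12): add — endpoints in different components.
Delhi Tokyo (21): add — endpoints in different components.
Lagos Oslo (21): add — endpoints in different components.
The 5th edge added is Lagos Oslo.

Lagos-Oslo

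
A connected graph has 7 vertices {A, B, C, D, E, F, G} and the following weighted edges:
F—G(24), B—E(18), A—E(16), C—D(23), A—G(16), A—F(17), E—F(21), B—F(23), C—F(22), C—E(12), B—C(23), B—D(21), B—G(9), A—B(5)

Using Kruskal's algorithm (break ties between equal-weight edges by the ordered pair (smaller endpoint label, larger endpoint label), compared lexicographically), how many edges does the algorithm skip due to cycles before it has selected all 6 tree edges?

Sort edges by weight, then run Kruskal:
A—B (5): add. Components now {A,B} {C} {D} {E} {F} {G}
B—G (9): add. Components now {A,B,G} {C} {D} {E} {F}
C—E (12): add. Components now {A,B,G} {C,E} {D} {F}
A—E (16): add. Components now {A,B,C,E,G} {D} {F}
A—G (16): skip — A and G already connected.
A—F (17): add. Components now {A,B,C,E,F,G} {D}
B—E (18): skip — B and E already connected.
B—D (21): add. Components now {A,B,C,D,E,F,G}
Edges rejected before the tree was complete: 2.

2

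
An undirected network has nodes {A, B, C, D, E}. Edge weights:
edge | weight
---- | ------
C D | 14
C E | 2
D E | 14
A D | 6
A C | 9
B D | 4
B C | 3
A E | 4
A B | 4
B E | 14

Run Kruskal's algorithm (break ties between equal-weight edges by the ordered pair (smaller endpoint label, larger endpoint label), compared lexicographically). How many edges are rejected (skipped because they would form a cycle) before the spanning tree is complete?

Sort edges by weight, then run Kruskal:
C E (2): add — endpoints in different components.
B C (3): add — endpoints in different components.
A B (4): add — endpoints in different components.
A E (4): skip — A and E already connected.
B D (4): add — endpoints in different components.
Edges rejected before the tree was complete: 1.

1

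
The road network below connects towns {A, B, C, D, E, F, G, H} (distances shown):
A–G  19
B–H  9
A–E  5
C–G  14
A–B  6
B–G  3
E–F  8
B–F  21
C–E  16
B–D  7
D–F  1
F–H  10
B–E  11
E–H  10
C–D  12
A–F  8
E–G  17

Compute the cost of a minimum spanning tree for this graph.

Kruskal's algorithm — process edges by increasing weight (ties by edge label):
D–F (1): add — endpoints in different components.
B–G (3): add — endpoints in different components.
A–E (5): add — endpoints in different components.
A–B (6): add — endpoints in different components.
B–D (7): add — endpoints in different components.
A–F (8): skip — A and F already connected.
E–F (8): skip — E and F already connected.
B–H (9): add — endpoints in different components.
E–H (10): skip — E and H already connected.
F–H (10): skip — F and H already connected.
B–E (11): skip — B and E already connected.
C–D (12): add — endpoints in different components.
MST edges: D–F, B–G, A–E, A–B, B–D, B–H, C–D; total weight 1+3+5+6+7+9+12 = 43.

43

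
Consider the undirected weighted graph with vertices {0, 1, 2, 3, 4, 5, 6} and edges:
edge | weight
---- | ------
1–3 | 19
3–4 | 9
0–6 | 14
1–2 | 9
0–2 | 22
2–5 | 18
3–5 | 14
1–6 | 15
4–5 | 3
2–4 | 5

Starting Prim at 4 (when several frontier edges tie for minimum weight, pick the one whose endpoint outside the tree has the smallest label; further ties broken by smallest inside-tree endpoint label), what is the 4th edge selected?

3-4

Grow the tree from 4 using Prim:
Step 1: cheapest edge leaving the tree is 4–5 (3); add 5.
Step 2: cheapest edge leaving the tree is 2–4 (5); add 2.
Step 3: cheapest edge leaving the tree is 1–2 (9); add 1.
Step 4: cheapest edge leaving the tree is 3–4 (9); add 3.
Step 5: cheapest edge leaving the tree is 1–6 (15); add 6.
Step 6: cheapest edge leaving the tree is 0–6 (14); add 0.
The 4th edge added is 3–4.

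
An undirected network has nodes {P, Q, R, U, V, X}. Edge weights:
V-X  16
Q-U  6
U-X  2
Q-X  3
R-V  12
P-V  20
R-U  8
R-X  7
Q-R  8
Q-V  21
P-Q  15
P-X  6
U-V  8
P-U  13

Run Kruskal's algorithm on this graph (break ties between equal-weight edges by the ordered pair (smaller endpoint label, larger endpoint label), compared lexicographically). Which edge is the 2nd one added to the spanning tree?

Q-X

Kruskal's algorithm — process edges by increasing weight (ties by edge label):
U-X (2): add. Components now {V} {R} {Q} {U,X} {P}
Q-X (3): add. Components now {V} {R} {Q,U,X} {P}
P-X (6): add. Components now {V} {R} {P,Q,U,X}
Q-U (6): skip — Q and U already connected.
R-X (7): add. Components now {V} {P,Q,R,U,X}
Q-R (8): skip — R and Q already connected.
R-U (8): skip — R and U already connected.
U-V (8): add. Components now {P,Q,R,U,V,X}
The 2nd edge added is Q-X.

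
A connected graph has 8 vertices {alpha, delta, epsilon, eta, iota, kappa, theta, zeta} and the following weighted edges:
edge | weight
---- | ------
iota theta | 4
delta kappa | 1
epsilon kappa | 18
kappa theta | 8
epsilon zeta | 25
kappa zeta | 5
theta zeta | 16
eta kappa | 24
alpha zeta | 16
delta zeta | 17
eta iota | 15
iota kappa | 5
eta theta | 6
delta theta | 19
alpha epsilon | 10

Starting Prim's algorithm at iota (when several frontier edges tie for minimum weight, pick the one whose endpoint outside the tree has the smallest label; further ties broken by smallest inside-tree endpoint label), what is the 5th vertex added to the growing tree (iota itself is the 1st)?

Grow the tree from iota using Prim:
Step 1: cheapest edge leaving the tree is iota theta (4); add theta.
Step 2: cheapest edge leaving the tree is iota kappa (5); add kappa.
Step 3: cheapest edge leaving the tree is delta kappa (1); add delta.
Step 4: cheapest edge leaving the tree is kappa zeta (5); add zeta.
Step 5: cheapest edge leaving the tree is eta theta (6); add eta.
Step 6: cheapest edge leaving the tree is alpha zeta (16); add alpha.
Step 7: cheapest edge leaving the tree is alpha epsilon (10); add epsilon.
Vertex order: iota, theta, kappa, delta, zeta, eta, alpha, epsilon. The 5th vertex is zeta.

zeta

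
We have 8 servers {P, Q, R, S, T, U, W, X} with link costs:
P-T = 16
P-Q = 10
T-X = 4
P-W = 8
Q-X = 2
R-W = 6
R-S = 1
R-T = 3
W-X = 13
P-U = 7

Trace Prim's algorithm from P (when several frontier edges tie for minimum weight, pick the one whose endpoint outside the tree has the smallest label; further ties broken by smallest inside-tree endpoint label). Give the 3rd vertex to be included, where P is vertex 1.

W

Prim, starting at P.
Step 1: cheapest edge leaving the tree is P-U (7); add U.
Step 2: cheapest edge leaving the tree is P-W (8); add W.
Step 3: cheapest edge leaving the tree is R-W (6); add R.
Step 4: cheapest edge leaving the tree is R-S (1); add S.
Step 5: cheapest edge leaving the tree is R-T (3); add T.
Step 6: cheapest edge leaving the tree is T-X (4); add X.
Step 7: cheapest edge leaving the tree is Q-X (2); add Q.
Vertex order: P, U, W, R, S, T, X, Q. The 3rd vertex is W.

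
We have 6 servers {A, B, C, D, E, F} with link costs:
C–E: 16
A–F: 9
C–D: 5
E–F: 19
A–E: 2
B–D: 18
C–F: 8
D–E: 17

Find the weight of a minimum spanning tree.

Grow the tree from C using Prim:
Step 1: cheapest edge leaving the tree is C–D (5); add D.
Step 2: cheapest edge leaving the tree is C–F (8); add F.
Step 3: cheapest edge leaving the tree is A–F (9); add A.
Step 4: cheapest edge leaving the tree is A–E (2); add E.
Step 5: cheapest edge leaving the tree is B–D (18); add B.
MST edges: C–D, C–F, A–F, A–E, B–D; total weight 5+8+9+2+18 = 42.

42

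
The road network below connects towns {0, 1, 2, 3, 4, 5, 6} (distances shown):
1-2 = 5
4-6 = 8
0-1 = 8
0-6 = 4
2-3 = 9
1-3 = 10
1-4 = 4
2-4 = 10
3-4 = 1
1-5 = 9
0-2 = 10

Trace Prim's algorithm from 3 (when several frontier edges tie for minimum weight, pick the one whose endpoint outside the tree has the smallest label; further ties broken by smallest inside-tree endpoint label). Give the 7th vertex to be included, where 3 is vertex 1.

Prim's algorithm from 3:
Step 1: cheapest edge leaving the tree is 3-4 (1); add 4.
Step 2: cheapest edge leaving the tree is 1-4 (4); add 1.
Step 3: cheapest edge leaving the tree is 1-2 (5); add 2.
Step 4: cheapest edge leaving the tree is 0-1 (8); add 0.
Step 5: cheapest edge leaving the tree is 0-6 (4); add 6.
Step 6: cheapest edge leaving the tree is 1-5 (9); add 5.
Vertex order: 3, 4, 1, 2, 0, 6, 5. The 7th vertex is 5.

5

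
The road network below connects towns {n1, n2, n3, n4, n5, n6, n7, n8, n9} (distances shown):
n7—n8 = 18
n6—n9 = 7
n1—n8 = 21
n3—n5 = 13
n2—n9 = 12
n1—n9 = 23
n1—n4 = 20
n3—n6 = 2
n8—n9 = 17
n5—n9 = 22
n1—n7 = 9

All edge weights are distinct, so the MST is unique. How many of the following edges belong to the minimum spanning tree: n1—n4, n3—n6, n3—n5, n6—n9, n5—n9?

4

Kruskal's algorithm — process edges by increasing weight (ties by edge label):
n3—n6 (2): add — endpoints in different components.
n6—n9 (7): add — endpoints in different components.
n1—n7 (9): add — endpoints in different components.
n2—n9 (12): add — endpoints in different components.
n3—n5 (13): add — endpoints in different components.
n8—n9 (17): add — endpoints in different components.
n7—n8 (18): add — endpoints in different components.
n1—n4 (20): add — endpoints in different components.
MST edge set: {n3—n6, n6—n9, n1—n7, n2—n9, n3—n5, n8—n9, n7—n8, n1—n4}.
Of the listed edges, {n1—n4, n3—n6, n3—n5, n6—n9} are in the MST → 4.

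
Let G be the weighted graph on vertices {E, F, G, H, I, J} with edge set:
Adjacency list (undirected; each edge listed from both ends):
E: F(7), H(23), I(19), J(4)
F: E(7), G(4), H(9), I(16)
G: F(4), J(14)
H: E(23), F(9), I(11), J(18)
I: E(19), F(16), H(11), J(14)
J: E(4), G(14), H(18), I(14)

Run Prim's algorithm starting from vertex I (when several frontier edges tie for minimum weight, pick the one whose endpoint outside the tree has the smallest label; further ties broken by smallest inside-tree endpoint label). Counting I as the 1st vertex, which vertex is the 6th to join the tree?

Grow the tree from I using Prim:
Step 1: frontier [H–I 11, I–J 14, F–I 16, E–I 19] → take H–I (11); add H.
Step 2: frontier [F–H 9, H–J 18, E–H 23, I–J 14, F–I 16, E–I 19] → take F–H (9); add F.
Step 3: frontier [F–G 4, E–F 7, H–J 18, E–H 23, I–J 14, E–I 19] → take F–G (4); add G.
Step 4: frontier [E–F 7, G–J 14, H–J 18, E–H 23, I–J 14, E–I 19] → take E–F (7); add E.
Step 5: frontier [E–J 4, G–J 14, H–J 18, I–J 14] → take E–J (4); add J.
Vertex order: I, H, F, G, E, J. The 6th vertex is J.

J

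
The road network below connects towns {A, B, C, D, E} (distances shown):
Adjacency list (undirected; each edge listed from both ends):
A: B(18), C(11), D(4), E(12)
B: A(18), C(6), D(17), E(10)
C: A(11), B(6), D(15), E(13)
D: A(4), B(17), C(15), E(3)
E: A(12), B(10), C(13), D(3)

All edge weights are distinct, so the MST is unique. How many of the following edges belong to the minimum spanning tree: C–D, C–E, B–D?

Kruskal: consider edges lightest-first.
D–E (3): add. Components now {A} {B} {C} {D,E}
A–D (4): add. Components now {A,D,E} {B} {C}
B–C (6): add. Components now {A,D,E} {B,C}
B–E (10): add. Components now {A,B,C,D,E}
MST edge set: {D–E, A–D, B–C, B–E}.
Of the listed edges, {} are in the MST → 0.

0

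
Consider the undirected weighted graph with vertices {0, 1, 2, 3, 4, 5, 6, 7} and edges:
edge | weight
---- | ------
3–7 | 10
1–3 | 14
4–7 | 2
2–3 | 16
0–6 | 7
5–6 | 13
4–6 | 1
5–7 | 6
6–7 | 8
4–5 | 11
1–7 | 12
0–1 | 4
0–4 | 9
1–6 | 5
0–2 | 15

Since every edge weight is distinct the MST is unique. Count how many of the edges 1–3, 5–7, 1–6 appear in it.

2

Sort edges by weight, then run Kruskal:
4–6 (1): add — endpoints in different components.
4–7 (2): add — endpoints in different components.
0–1 (4): add — endpoints in different components.
1–6 (5): add — endpoints in different components.
5–7 (6): add — endpoints in different components.
0–6 (7): skip — 0 and 6 already connected.
6–7 (8): skip — 6 and 7 already connected.
0–4 (9): skip — 0 and 4 already connected.
3–7 (10): add — endpoints in different components.
4–5 (11): skip — 4 and 5 already connected.
1–7 (12): skip — 1 and 7 already connected.
5–6 (13): skip — 5 and 6 already connected.
1–3 (14): skip — 1 and 3 already connected.
0–2 (15): add — endpoints in different components.
MST edge set: {4–6, 4–7, 0–1, 1–6, 5–7, 3–7, 0–2}.
Of the listed edges, {5–7, 1–6} are in the MST → 2.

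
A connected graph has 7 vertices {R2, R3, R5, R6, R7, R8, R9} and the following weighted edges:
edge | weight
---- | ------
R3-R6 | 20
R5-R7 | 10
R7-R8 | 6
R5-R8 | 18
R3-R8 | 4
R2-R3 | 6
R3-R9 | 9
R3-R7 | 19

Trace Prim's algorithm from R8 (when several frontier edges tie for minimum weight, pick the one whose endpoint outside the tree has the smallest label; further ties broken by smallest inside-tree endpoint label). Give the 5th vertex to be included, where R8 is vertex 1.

Grow the tree from R8 using Prim:
Step 1: cheapest edge leaving the tree is R3-R8 (4); add R3.
Step 2: cheapest edge leaving the tree is R2-R3 (6); add R2.
Step 3: cheapest edge leaving the tree is R7-R8 (6); add R7.
Step 4: cheapest edge leaving the tree is R3-R9 (9); add R9.
Step 5: cheapest edge leaving the tree is R5-R7 (10); add R5.
Step 6: cheapest edge leaving the tree is R3-R6 (20); add R6.
Vertex order: R8, R3, R2, R7, R9, R5, R6. The 5th vertex is R9.

R9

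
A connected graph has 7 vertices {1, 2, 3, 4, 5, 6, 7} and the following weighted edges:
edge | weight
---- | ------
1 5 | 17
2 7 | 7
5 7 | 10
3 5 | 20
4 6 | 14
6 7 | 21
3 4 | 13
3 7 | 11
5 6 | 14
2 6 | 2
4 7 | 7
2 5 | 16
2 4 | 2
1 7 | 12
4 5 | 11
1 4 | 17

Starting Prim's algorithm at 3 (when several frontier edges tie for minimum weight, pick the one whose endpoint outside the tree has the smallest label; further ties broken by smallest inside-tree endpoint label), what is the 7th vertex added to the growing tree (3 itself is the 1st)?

1

Grow the tree from 3 using Prim:
Step 1: cheapest edge leaving the tree is 3 7 (11); add 7.
Step 2: cheapest edge leaving the tree is 2 7 (7); add 2.
Step 3: cheapest edge leaving the tree is 2 4 (2); add 4.
Step 4: cheapest edge leaving the tree is 2 6 (2); add 6.
Step 5: cheapest edge leaving the tree is 5 7 (10); add 5.
Step 6: cheapest edge leaving the tree is 1 7 (12); add 1.
Vertex order: 3, 7, 2, 4, 6, 5, 1. The 7th vertex is 1.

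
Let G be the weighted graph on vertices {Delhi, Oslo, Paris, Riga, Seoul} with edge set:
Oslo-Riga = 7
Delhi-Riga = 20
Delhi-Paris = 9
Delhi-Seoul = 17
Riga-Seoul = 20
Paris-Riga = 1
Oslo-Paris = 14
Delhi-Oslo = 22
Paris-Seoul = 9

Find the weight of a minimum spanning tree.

26

Kruskal: consider edges lightest-first.
Paris-Riga (1): add. Components now {Paris,Riga} {Oslo} {Delhi} {Seoul}
Oslo-Riga (7): add. Components now {Oslo,Paris,Riga} {Delhi} {Seoul}
Delhi-Paris (9): add. Components now {Delhi,Oslo,Paris,Riga} {Seoul}
Paris-Seoul (9): add. Components now {Delhi,Oslo,Paris,Riga,Seoul}
MST edges: Paris-Riga, Oslo-Riga, Delhi-Paris, Paris-Seoul; total weight 1+7+9+9 = 26.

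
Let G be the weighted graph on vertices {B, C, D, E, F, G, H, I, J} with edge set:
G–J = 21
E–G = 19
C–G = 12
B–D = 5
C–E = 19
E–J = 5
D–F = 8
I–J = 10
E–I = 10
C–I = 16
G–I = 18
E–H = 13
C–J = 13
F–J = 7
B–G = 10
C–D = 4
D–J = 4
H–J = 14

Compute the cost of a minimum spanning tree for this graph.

Sort edges by weight, then run Kruskal:
C–D (4): add — endpoints in different components.
D–J (4): add — endpoints in different components.
B–D (5): add — endpoints in different components.
E–J (5): add — endpoints in different components.
F–J (7): add — endpoints in different components.
D–F (8): skip — D and F already connected.
B–G (10): add — endpoints in different components.
E–I (10): add — endpoints in different components.
I–J (10): skip — I and J already connected.
C–G (12): skip — C and G already connected.
C–J (13): skip — C and J already connected.
E–H (13): add — endpoints in different components.
MST edges: C–D, D–J, B–D, E–J, F–J, B–G, E–I, E–H; total weight 4+4+5+5+7+10+10+13 = 58.

58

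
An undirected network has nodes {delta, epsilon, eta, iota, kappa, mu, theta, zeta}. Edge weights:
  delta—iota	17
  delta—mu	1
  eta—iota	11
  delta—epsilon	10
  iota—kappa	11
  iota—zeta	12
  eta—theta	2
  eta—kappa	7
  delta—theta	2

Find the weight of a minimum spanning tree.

45

Prim's algorithm from delta:
Step 1: frontier [delta—mu 1, delta—theta 2, delta—epsilon 10, delta—iota 17] → take delta—mu (1); add mu.
Step 2: frontier [delta—theta 2, delta—epsilon 10, delta—iota 17] → take delta—theta (2); add theta.
Step 3: frontier [delta—epsilon 10, delta—iota 17, eta—theta 2] → take eta—theta (2); add eta.
Step 4: frontier [delta—epsilon 10, delta—iota 17, eta—kappa 7, eta—iota 11] → take eta—kappa (7); add kappa.
Step 5: frontier [delta—epsilon 10, delta—iota 17, eta—iota 11, iota—kappa 11] → take delta—epsilon (10); add epsilon.
Step 6: frontier [delta—iota 17, eta—iota 11, iota—kappa 11] → take eta—iota (11); add iota.
Step 7: frontier [iota—zeta 12] → take iota—zeta (12); add zeta.
MST edges: delta—mu, delta—theta, eta—theta, eta—kappa, delta—epsilon, eta—iota, iota—zeta; total weight 1+2+2+7+10+11+12 = 45.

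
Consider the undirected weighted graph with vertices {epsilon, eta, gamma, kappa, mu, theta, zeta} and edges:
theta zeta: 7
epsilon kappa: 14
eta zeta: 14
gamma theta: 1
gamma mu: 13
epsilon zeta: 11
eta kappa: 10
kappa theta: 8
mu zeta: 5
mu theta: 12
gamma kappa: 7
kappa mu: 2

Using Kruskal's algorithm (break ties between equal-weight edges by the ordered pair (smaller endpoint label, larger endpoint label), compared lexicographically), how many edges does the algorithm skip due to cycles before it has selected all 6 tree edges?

Sort edges by weight, then run Kruskal:
gamma theta (1): add. Components now {mu} {gamma,theta} {zeta} {epsilon} {kappa} {eta}
kappa mu (2): add. Components now {kappa,mu} {gamma,theta} {zeta} {epsilon} {eta}
mu zeta (5): add. Components now {kappa,mu,zeta} {gamma,theta} {epsilon} {eta}
gamma kappa (7): add. Components now {gamma,kappa,mu,theta,zeta} {epsilon} {eta}
theta zeta (7): skip — zeta and theta already connected.
kappa theta (8): skip — kappa and theta already connected.
eta kappa (10): add. Components now {eta,gamma,kappa,mu,theta,zeta} {epsilon}
epsilon zeta (11): add. Components now {epsilon,eta,gamma,kappa,mu,theta,zeta}
Edges rejected before the tree was complete: 2.

2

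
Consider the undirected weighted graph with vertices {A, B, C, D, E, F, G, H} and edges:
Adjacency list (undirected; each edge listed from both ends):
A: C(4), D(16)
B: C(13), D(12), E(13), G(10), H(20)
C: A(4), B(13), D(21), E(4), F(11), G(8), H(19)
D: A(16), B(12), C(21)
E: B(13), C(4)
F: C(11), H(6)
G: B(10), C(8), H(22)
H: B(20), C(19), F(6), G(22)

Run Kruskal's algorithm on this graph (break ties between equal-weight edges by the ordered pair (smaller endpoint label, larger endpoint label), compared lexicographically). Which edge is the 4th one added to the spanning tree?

Sort edges by weight, then run Kruskal:
A-C (4): add — endpoints in different components.
C-E (4): add — endpoints in different components.
F-H (6): add — endpoints in different components.
C-G (8): add — endpoints in different components.
B-G (10): add — endpoints in different components.
C-F (11): add — endpoints in different components.
B-D (12): add — endpoints in different components.
The 4th edge added is C-G.

C-G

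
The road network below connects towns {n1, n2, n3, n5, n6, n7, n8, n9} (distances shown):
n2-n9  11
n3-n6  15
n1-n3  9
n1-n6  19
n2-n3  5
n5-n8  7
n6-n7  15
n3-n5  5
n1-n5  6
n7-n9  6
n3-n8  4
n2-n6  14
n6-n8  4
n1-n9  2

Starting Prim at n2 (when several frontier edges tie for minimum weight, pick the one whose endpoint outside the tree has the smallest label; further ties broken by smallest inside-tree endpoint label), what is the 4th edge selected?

Grow the tree from n2 using Prim:
Step 1: cheapest edge leaving the tree is n2-n3 (5); add n3.
Step 2: cheapest edge leaving the tree is n3-n8 (4); add n8.
Step 3: cheapest edge leaving the tree is n6-n8 (4); add n6.
Step 4: cheapest edge leaving the tree is n3-n5 (5); add n5.
Step 5: cheapest edge leaving the tree is n1-n5 (6); add n1.
Step 6: cheapest edge leaving the tree is n1-n9 (2); add n9.
Step 7: cheapest edge leaving the tree is n7-n9 (6); add n7.
The 4th edge added is n3-n5.

n3-n5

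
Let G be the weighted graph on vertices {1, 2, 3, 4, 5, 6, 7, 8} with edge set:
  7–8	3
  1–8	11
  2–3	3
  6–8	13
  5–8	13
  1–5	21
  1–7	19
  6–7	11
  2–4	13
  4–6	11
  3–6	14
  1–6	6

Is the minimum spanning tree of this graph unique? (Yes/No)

Kruskal: consider edges lightest-first.
2–3 (3): add — endpoints in different components.
7–8 (3): add — endpoints in different components.
1–6 (6): add — endpoints in different components.
1–8 (11): add — endpoints in different components.
4–6 (11): add — endpoints in different components.
6–7 (11): skip — 6 and 7 already connected.
2–4 (13): add — endpoints in different components.
5–8 (13): add — endpoints in different components.
Non-tree edge 6–7 has weight 11, equal to the heaviest edge on its tree cycle — swapping gives another MST of the same weight. Not unique.

No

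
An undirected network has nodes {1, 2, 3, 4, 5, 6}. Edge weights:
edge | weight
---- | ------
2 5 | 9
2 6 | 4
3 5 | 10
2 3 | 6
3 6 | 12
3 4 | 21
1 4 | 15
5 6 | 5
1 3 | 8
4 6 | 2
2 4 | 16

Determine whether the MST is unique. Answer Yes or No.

Kruskal: consider edges lightest-first.
4 6 (2): add. Components now {1} {2} {3} {4,6} {5}
2 6 (4): add. Components now {1} {2,4,6} {3} {5}
5 6 (5): add. Components now {1} {2,4,5,6} {3}
2 3 (6): add. Components now {1} {2,3,4,5,6}
1 3 (8): add. Components now {1,2,3,4,5,6}
Every non-tree edge has weight strictly greater than the heaviest edge on the tree path between its endpoints, so the MST is unique.

Yes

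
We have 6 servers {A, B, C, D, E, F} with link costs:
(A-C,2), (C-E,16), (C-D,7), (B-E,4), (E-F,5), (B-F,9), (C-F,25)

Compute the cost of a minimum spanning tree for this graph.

Grow the tree from D using Prim:
Step 1: frontier [C-D 7] → take C-D (7); add C.
Step 2: frontier [A-C 2, C-E 16, C-F 25] → take A-C (2); add A.
Step 3: frontier [C-E 16, C-F 25] → take C-E (16); add E.
Step 4: frontier [C-F 25, B-E 4, E-F 5] → take B-E (4); add B.
Step 5: frontier [B-F 9, C-F 25, E-F 5] → take E-F (5); add F.
MST edges: C-D, A-C, C-E, B-E, E-F; total weight 7+2+16+4+5 = 34.

34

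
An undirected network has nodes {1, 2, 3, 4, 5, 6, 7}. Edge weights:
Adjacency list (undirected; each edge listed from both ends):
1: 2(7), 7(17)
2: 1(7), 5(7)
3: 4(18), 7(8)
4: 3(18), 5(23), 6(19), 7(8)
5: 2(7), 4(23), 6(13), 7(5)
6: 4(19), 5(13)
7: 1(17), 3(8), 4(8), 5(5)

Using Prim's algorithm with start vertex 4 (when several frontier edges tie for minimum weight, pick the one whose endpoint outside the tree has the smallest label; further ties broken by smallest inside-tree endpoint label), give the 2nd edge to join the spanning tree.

Prim's algorithm from 4:
Step 1: frontier [4–7 8, 3–4 18, 4–6 19, 4–5 23] → take 4–7 (8); add 7.
Step 2: frontier [3–4 18, 4–6 19, 4–5 23, 5–7 5, 3–7 8, 1–7 17] → take 5–7 (5); add 5.
Step 3: frontier [3–4 18, 4–6 19, 2–5 7, 5–6 13, 3–7 8, 1–7 17] → take 2–5 (7); add 2.
Step 4: frontier [1–2 7, 3–4 18, 4–6 19, 5–6 13, 3–7 8, 1–7 17] → take 1–2 (7); add 1.
Step 5: frontier [3–4 18, 4–6 19, 5–6 13, 3–7 8] → take 3–7 (8); add 3.
Step 6: frontier [4–6 19, 5–6 13] → take 5–6 (13); add 6.
The 2nd edge added is 5–7.

5-7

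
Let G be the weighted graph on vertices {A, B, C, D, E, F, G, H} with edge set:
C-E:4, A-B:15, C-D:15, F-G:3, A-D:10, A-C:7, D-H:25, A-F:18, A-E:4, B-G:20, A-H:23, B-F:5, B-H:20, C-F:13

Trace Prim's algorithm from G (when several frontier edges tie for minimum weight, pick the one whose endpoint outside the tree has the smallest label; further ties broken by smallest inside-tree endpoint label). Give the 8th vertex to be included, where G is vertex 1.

H

Grow the tree from G using Prim:
Step 1: frontier [F-G 3, B-G 20] → take F-G (3); add F.
Step 2: frontier [B-F 5, C-F 13, A-F 18, B-G 20] → take B-F (5); add B.
Step 3: frontier [A-B 15, B-H 20, C-F 13, A-F 18] → take C-F (13); add C.
Step 4: frontier [A-B 15, B-H 20, C-E 4, A-C 7, C-D 15, A-F 18] → take C-E (4); add E.
Step 5: frontier [A-B 15, B-H 20, A-C 7, C-D 15, A-E 4, A-F 18] → take A-E (4); add A.
Step 6: frontier [A-D 10, A-H 23, B-H 20, C-D 15] → take A-D (10); add D.
Step 7: frontier [A-H 23, B-H 20, D-H 25] → take B-H (20); add H.
Vertex order: G, F, B, C, E, A, D, H. The 8th vertex is H.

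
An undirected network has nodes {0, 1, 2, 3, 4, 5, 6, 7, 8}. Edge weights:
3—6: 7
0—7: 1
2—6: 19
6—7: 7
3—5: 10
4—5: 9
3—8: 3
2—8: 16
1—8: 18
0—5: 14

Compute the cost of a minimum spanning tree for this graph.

71

Sort edges by weight, then run Kruskal:
0—7 (1): add — endpoints in different components.
3—8 (3): add — endpoints in different components.
3—6 (7): add — endpoints in different components.
6—7 (7): add — endpoints in different components.
4—5 (9): add — endpoints in different components.
3—5 (10): add — endpoints in different components.
0—5 (14): skip — 0 and 5 already connected.
2—8 (16): add — endpoints in different components.
1—8 (18): add — endpoints in different components.
MST edges: 0—7, 3—8, 3—6, 6—7, 4—5, 3—5, 2—8, 1—8; total weight 1+3+7+7+9+10+16+18 = 71.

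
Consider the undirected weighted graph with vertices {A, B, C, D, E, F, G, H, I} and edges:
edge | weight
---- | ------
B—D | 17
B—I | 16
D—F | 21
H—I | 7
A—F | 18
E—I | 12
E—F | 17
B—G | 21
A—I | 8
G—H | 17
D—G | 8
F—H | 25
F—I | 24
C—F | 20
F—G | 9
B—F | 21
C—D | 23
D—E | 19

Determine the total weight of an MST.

97

Prim's algorithm from E:
Step 1: cheapest edge leaving the tree is E—I (12); add I.
Step 2: cheapest edge leaving the tree is H—I (7); add H.
Step 3: cheapest edge leaving the tree is A—I (8); add A.
Step 4: cheapest edge leaving the tree is B—I (16); add B.
Step 5: cheapest edge leaving the tree is B—D (17); add D.
Step 6: cheapest edge leaving the tree is D—G (8); add G.
Step 7: cheapest edge leaving the tree is F—G (9); add F.
Step 8: cheapest edge leaving the tree is C—F (20); add C.
MST edges: E—I, H—I, A—I, B—I, B—D, D—G, F—G, C—F; total weight 12+7+8+16+17+8+9+20 = 97.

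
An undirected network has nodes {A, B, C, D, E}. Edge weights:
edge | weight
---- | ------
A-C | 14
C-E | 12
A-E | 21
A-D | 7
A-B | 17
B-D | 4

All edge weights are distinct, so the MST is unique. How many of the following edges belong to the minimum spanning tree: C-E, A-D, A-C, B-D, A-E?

Sort edges by weight, then run Kruskal:
B-D (4): add — endpoints in different components.
A-D (7): add — endpoints in different components.
C-E (12): add — endpoints in different components.
A-C (14): add — endpoints in different components.
MST edge set: {B-D, A-D, C-E, A-C}.
Of the listed edges, {C-E, A-D, A-C, B-D} are in the MST → 4.

4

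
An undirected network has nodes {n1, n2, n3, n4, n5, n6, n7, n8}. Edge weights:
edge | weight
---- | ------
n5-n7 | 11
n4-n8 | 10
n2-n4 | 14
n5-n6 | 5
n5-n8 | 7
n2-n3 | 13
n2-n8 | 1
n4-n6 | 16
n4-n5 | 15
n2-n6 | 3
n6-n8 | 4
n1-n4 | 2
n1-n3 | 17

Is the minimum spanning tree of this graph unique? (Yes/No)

Yes

Sort edges by weight, then run Kruskal:
n2-n8 (1): add — endpoints in different components.
n1-n4 (2): add — endpoints in different components.
n2-n6 (3): add — endpoints in different components.
n6-n8 (4): skip — n6 and n8 already connected.
n5-n6 (5): add — endpoints in different components.
n5-n8 (7): skip — n8 and n5 already connected.
n4-n8 (10): add — endpoints in different components.
n5-n7 (11): add — endpoints in different components.
n2-n3 (13): add — endpoints in different components.
Every non-tree edge has weight strictly greater than the heaviest edge on the tree path between its endpoints, so the MST is unique.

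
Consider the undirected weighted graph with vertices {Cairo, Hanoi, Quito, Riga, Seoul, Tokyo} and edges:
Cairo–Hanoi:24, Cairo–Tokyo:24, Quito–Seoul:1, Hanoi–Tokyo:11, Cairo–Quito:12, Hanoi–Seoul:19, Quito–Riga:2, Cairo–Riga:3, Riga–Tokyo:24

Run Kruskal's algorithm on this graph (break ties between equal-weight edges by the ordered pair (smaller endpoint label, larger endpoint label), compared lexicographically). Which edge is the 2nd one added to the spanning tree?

Quito-Riga

Sort edges by weight, then run Kruskal:
Quito–Seoul (1): add — endpoints in different components.
Quito–Riga (2): add — endpoints in different components.
Cairo–Riga (3): add — endpoints in different components.
Hanoi–Tokyo (11): add — endpoints in different components.
Cairo–Quito (12): skip — Quito and Cairo already connected.
Hanoi–Seoul (19): add — endpoints in different components.
The 2nd edge added is Quito–Riga.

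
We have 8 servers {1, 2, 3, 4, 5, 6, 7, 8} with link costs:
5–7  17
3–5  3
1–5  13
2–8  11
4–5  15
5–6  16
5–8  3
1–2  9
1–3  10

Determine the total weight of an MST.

Sort edges by weight, then run Kruskal:
3–5 (3): add — endpoints in different components.
5–8 (3): add — endpoints in different components.
1–2 (9): add — endpoints in different components.
1–3 (10): add — endpoints in different components.
2–8 (11): skip — 2 and 8 already connected.
1–5 (13): skip — 1 and 5 already connected.
4–5 (15): add — endpoints in different components.
5–6 (16): add — endpoints in different components.
5–7 (17): add — endpoints in different components.
MST edges: 3–5, 5–8, 1–2, 1–3, 4–5, 5–6, 5–7; total weight 3+3+9+10+15+16+17 = 73.

73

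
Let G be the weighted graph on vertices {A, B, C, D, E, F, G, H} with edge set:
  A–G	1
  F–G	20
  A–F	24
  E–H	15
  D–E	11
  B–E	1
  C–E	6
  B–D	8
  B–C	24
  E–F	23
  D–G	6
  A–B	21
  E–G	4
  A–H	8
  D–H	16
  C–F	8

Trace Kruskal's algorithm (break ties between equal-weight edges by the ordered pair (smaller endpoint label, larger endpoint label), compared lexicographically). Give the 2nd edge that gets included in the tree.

Kruskal: consider edges lightest-first.
A–G (1): add — endpoints in different components.
B–E (1): add — endpoints in different components.
E–G (4): add — endpoints in different components.
C–E (6): add — endpoints in different components.
D–G (6): add — endpoints in different components.
A–H (8): add — endpoints in different components.
B–D (8): skip — B and D already connected.
C–F (8): add — endpoints in different components.
The 2nd edge added is B–E.

B-E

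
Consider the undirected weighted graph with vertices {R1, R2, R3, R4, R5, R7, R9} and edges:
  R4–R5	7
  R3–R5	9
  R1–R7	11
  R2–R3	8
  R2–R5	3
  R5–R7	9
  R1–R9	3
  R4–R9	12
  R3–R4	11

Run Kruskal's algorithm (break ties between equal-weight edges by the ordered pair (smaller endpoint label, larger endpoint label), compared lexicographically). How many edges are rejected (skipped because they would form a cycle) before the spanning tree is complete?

1

Kruskal: consider edges lightest-first.
R1–R9 (3): add. Components now {R7} {R3} {R5} {R1,R9} {R4} {R2}
R2–R5 (3): add. Components now {R7} {R3} {R2,R5} {R1,R9} {R4}
R4–R5 (7): add. Components now {R7} {R3} {R2,R4,R5} {R1,R9}
R2–R3 (8): add. Components now {R7} {R2,R3,R4,R5} {R1,R9}
R3–R5 (9): skip — R3 and R5 already connected.
R5–R7 (9): add. Components now {R2,R3,R4,R5,R7} {R1,R9}
R1–R7 (11): add. Components now {R1,R2,R3,R4,R5,R7,R9}
Edges rejected before the tree was complete: 1.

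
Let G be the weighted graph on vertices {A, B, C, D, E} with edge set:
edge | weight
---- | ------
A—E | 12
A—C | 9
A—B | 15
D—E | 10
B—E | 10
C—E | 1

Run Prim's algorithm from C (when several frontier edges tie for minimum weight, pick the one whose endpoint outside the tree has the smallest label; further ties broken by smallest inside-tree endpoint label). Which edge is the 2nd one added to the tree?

Prim's algorithm from C:
Step 1: frontier [C—E 1, A—C 9] → take C—E (1); add E.
Step 2: frontier [A—C 9, B—E 10, D—E 10, A—E 12] → take A—C (9); add A.
Step 3: frontier [A—B 15, B—E 10, D—E 10] → take B—E (10); add B.
Step 4: frontier [D—E 10] → take D—E (10); add D.
The 2nd edge added is A—C.

A-C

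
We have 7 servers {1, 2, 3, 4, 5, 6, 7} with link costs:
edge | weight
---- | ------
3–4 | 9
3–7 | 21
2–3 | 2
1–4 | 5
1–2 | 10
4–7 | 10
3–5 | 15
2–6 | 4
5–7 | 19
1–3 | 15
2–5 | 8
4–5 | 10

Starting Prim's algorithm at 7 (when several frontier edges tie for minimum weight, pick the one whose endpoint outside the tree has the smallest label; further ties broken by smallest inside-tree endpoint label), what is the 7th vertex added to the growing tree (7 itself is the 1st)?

Prim, starting at 7.
Step 1: frontier [4–7 10, 5–7 19, 3–7 21] → take 4–7 (10); add 4.
Step 2: frontier [1–4 5, 3–4 9, 4–5 10, 5–7 19, 3–7 21] → take 1–4 (5); add 1.
Step 3: frontier [1–2 10, 1–3 15, 3–4 9, 4–5 10, 5–7 19, 3–7 21] → take 3–4 (9); add 3.
Step 4: frontier [1–2 10, 2–3 2, 3–5 15, 4–5 10, 5–7 19] → take 2–3 (2); add 2.
Step 5: frontier [2–6 4, 2–5 8, 3–5 15, 4–5 10, 5–7 19] → take 2–6 (4); add 6.
Step 6: frontier [2–5 8, 3–5 15, 4–5 10, 5–7 19] → take 2–5 (8); add 5.
Vertex order: 7, 4, 1, 3, 2, 6, 5. The 7th vertex is 5.

5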